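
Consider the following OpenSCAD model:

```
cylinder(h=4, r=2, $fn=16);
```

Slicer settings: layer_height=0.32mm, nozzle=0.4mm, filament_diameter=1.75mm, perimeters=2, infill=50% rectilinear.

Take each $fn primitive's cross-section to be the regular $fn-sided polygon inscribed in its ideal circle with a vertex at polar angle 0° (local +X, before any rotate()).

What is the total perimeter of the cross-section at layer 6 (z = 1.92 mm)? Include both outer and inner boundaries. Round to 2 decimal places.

At z = 1.92 mm: the r=2 cylinder gives a regular 16-gon of circumradius 2 (constant along its height) (perimeter = 2·16·2.000·sin(180°/16) = 12.49 mm). Overall, the cross-section is a single solid region. Total boundary length (outer) = 12.49 mm.

12.49 mm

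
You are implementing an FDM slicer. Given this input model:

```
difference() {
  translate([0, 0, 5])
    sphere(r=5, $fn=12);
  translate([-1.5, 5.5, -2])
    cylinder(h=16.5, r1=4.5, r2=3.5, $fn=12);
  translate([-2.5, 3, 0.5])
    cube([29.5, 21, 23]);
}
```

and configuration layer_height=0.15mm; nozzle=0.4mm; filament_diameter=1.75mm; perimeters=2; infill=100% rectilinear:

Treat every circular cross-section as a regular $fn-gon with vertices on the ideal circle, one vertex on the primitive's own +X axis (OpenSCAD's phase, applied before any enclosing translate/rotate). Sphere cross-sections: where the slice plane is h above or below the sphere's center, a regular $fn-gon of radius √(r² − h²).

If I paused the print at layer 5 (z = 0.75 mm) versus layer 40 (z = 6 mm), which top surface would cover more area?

Layer 5 (z = 0.75): the r=5 sphere slices to a regular 12-gon of circumradius 2.634 (√(r²−h²) with h=4.25 from center) (area = (12/2)·2.634²·sin(360°/12) = 20.81 mm²); the cone at (-1.5, 5.5) (r1=4.5→r2=3.5) has section circumradius 4.333 here — a regular 12-gon (area = (12/2)·4.333²·sin(360°/12) = 56.33 mm²); the cube at (-2.5, 3) (footprint 29.5×21) is included at this height (area 619.50 mm²); Taking the first minus the rest: starting from the r=5 sphere (20.81 mm²), the cone at (-1.5, 5.5) partially overlaps it — only the 2.72 mm² overlap (of its 56.33 mm²) is removed, clipping the outline; the 29.5×21 cube at (-2.5, 3) misses the remaining region (no effect) — area = 18.10 mm². So its area = 18.10 mm². Layer 40 (z = 6): the r=5 sphere contributes a regular 12-gon of circumradius √(5²−1²) = 4.899 (area = (12/2)·4.899²·sin(360°/12) = 72.00 mm²); the cone at (-1.5, 5.5) (r1=4.5→r2=3.5) has section circumradius 4.015 here — a regular 12-gon (area = (12/2)·4.015²·sin(360°/12) = 48.36 mm²); the 29.5×21 cube at (-2.5, 3) contributes its full rectangle (area 619.50 mm²); Taking the first minus the rest: starting from the r=5 sphere (72.00 mm²), the cone at (-1.5, 5.5) partially overlaps it — only the 13.63 mm² overlap (of its 48.36 mm²) is removed, clipping the outline; the 29.5×21 cube at (-2.5, 3) partially overlaps it — only the 1.41 mm² overlap (of its 619.50 mm²) is removed, clipping the outline — area = 56.96 mm². So its area = 56.96 mm². Layer 40 is larger (56.96 vs 18.10 mm²).

layer 40 (z = 6 mm)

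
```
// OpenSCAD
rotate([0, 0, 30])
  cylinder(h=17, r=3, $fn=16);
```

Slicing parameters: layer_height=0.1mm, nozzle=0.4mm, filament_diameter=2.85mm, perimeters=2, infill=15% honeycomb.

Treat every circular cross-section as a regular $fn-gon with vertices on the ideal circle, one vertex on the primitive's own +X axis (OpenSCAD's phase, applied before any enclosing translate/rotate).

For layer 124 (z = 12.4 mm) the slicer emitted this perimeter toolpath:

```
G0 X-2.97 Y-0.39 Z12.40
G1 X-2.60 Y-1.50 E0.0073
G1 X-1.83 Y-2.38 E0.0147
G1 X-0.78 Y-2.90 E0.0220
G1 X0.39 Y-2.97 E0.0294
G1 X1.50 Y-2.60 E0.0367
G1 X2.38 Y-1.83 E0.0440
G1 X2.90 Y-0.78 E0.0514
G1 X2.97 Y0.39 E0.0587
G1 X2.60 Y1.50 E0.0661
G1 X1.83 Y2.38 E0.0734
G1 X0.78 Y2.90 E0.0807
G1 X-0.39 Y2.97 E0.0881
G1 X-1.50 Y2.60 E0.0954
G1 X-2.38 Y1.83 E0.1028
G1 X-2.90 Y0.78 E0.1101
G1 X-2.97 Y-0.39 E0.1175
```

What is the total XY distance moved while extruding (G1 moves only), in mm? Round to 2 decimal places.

Sum the Euclidean lengths of each G1 segment: total = 18.73 mm.

18.73 mm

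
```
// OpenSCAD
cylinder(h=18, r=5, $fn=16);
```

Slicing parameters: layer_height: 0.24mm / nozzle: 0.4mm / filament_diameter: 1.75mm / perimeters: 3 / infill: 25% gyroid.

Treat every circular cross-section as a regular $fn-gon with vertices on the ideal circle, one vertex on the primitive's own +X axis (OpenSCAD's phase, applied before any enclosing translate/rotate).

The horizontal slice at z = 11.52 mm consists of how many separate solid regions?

At z = 11.52 mm: the r=5 cylinder gives a regular 16-gon of circumradius 5 (constant along its height). The result has 1 disconnected region.

1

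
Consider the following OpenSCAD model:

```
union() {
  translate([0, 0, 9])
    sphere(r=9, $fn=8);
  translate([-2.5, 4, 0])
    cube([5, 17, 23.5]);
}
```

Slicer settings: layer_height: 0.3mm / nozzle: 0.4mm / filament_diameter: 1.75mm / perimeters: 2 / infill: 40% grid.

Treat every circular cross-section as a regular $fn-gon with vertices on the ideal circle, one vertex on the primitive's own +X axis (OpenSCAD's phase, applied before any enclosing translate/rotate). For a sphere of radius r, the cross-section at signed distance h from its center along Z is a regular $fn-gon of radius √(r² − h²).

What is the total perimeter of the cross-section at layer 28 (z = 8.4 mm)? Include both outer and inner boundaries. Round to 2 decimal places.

80.68 mm

At z = 8.4 mm: the r=9 sphere slices to a regular 8-gon of circumradius 8.980 (√(r²−h²) with h=0.6 from center) (perimeter = 2·8·8.980·sin(180°/8) = 54.98 mm); the cube at (-2.5, 4) (footprint 5×17) is included at this height (perimeter 44.00 mm); Taking the union: the regions partially overlap (shared area 22.31 mm²), so the edge portions inside another operand are dropped and the merged outline is re-measured after clipping — boundary = 80.68 mm. Overall, the cross-section is a single solid region. Total boundary length (outer) = 80.68 mm.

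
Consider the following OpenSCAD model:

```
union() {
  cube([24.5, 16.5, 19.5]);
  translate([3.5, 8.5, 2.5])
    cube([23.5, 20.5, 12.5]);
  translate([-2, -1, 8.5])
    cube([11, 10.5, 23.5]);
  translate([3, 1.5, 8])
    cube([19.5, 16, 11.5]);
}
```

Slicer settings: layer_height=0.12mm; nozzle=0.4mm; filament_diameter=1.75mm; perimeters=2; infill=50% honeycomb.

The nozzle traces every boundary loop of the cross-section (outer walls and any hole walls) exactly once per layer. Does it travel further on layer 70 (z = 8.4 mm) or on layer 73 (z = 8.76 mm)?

Layer 70 (z = 8.4): the cube is present — its section is the full 24.5×16.5 rectangle (perimeter 82.00 mm); the cube at (3.5, 8.5) (footprint 23.5×20.5) is included at this height (perimeter 88.00 mm); the cube at (-2, -1) is not intersected at this z (z outside [8.5, 32]); the cube at (3, 1.5) is present — its section is the full 19.5×16 rectangle (perimeter 71.00 mm); Merging all regions: the regions partially overlap (shared area 479.50 mm²), so the edge portions inside another operand are dropped and the merged outline is re-measured after clipping — boundary = 112.00 mm. So its perimeter = 112.00 mm. Layer 73 (z = 8.76): the cube (footprint 24.5×16.5) is included at this height (perimeter 82.00 mm); the cube at (3.5, 8.5) is present — its section is the full 23.5×20.5 rectangle (perimeter 88.00 mm); the cube at (-2, -1) is present — its section is the full 11×10.5 rectangle (perimeter 43.00 mm); the cube at (3, 1.5) (footprint 19.5×16) is included at this height (perimeter 71.00 mm); Taking the union: the regions partially overlap (shared area 565.00 mm²), so the edge portions inside another operand are dropped and the merged outline is re-measured after clipping — boundary = 118.00 mm. So its perimeter = 118.00 mm. Layer 73 is larger (118.00 vs 112.00 mm).

layer 73 (z = 8.76 mm)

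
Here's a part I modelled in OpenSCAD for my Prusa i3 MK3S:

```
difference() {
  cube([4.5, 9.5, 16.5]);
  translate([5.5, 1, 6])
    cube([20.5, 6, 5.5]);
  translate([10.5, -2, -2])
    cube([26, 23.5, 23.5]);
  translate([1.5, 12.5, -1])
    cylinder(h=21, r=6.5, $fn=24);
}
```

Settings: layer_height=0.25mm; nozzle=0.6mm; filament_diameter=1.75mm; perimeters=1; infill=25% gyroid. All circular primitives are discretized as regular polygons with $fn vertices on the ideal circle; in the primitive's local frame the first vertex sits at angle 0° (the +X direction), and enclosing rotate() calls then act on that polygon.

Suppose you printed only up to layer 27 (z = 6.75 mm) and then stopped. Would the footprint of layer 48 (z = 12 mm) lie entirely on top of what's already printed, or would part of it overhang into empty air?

Compare the two slices. At z = 6.75: the 4.5×9.5 cube contributes its full rectangle (area 42.75 mm²); the cube at (5.5, 1) is present — its section is the full 20.5×6 rectangle (area 123.00 mm²); the cube at (10.5, -2) is present — its section is the full 26×23.5 rectangle (area 611.00 mm²); the r=6.5 cylinder at (1.5, 12.5) contributes a regular 24-gon of circumradius 6.5 (area = (24/2)·6.500²·sin(360°/24) = 131.22 mm²); Taking the first minus the rest: starting from the 4.5×9.5 cube (42.75 mm²), the 20.5×6 cube at (5.5, 1) misses the remaining region (no effect); the 26×23.5 cube at (10.5, -2) misses the remaining region (no effect); the r=6.5 cylinder at (1.5, 12.5) partially overlaps it — only the 14.76 mm² overlap (of its 131.22 mm²) is removed, clipping the outline — area = 27.99 mm². At z = 12: the cube (footprint 4.5×9.5) is included at this height (area 42.75 mm²); the cube at (5.5, 1) is not intersected at this z (z outside [6, 11.5]); the cube at (10.5, -2) is present — its section is the full 26×23.5 rectangle (area 611.00 mm²); the r=6.5 cylinder at (1.5, 12.5) gives a regular 24-gon of circumradius 6.5 (constant along its height) (area = (24/2)·6.500²·sin(360°/24) = 131.22 mm²); After the difference (first − rest): starting from the 4.5×9.5 cube (42.75 mm²), the 26×23.5 cube at (10.5, -2) misses the remaining region (no effect); the r=6.5 cylinder at (1.5, 12.5) partially overlaps it — only the 14.76 mm² overlap (of its 131.22 mm²) is removed, clipping the outline — area = 27.99 mm². Checking containment: the cross-section at z = 12 is a subset of the cross-section at z = 6.75.

entirely on top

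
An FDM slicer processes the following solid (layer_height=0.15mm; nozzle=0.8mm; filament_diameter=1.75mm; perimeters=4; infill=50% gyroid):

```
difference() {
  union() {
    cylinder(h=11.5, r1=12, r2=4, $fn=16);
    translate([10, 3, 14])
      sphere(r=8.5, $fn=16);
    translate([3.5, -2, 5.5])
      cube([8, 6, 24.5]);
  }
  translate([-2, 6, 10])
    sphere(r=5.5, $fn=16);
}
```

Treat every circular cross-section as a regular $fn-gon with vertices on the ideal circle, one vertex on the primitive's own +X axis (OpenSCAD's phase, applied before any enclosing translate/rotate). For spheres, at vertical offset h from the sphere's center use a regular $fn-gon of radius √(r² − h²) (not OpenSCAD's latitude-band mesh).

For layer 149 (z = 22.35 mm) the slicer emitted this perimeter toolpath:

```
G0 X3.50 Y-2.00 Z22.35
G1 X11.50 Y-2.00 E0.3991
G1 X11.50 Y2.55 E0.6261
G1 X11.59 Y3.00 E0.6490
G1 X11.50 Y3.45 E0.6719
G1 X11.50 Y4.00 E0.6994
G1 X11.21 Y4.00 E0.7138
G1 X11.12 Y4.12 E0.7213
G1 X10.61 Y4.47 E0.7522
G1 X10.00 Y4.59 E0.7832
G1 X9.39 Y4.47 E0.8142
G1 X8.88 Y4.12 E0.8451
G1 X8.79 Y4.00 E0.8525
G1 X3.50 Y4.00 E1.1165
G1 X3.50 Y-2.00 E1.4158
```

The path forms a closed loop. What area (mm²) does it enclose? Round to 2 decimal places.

Apply the shoelace formula to the sequence of (X, Y) vertices; enclosed area = 49.00 mm².

49.00 mm²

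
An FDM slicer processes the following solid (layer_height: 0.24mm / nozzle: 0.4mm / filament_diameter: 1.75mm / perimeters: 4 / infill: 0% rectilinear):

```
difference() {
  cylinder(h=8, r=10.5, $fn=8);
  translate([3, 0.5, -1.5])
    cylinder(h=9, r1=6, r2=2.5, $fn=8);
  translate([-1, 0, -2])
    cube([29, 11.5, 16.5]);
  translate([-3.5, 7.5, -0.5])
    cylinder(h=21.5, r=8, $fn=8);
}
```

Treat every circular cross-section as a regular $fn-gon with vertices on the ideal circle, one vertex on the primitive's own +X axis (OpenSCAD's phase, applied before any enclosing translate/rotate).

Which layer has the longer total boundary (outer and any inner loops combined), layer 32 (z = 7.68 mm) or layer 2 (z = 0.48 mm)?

layer 2 (z = 0.48 mm)

Layer 32 (z = 7.68): the cylinder: section is a regular 8-gon, circumradius r=10.5 (perimeter = 2·8·10.500·sin(180°/8) = 64.29 mm); the cone at (3, 0.5) is not intersected at this z (z outside [-1.5, 7.5]); the cube at (-1, 0) (footprint 29×11.5) is included at this height (perimeter 81.00 mm); the r=8 cylinder at (-3.5, 7.5) contributes a regular 8-gon of circumradius 8 (perimeter = 2·8·8.000·sin(180°/8) = 48.98 mm); After the difference (first − rest): starting from the r=10.5 cylinder, the 29×11.5 cube at (-1, 0) partially overlaps it — only the 88.25 mm² overlap (of its 333.50 mm²) is removed, clipping the outline; the r=8 cylinder at (-3.5, 7.5) partially overlaps it — only the 61.85 mm² overlap (of its 181.02 mm²) is removed, clipping the outline — boundary = 56.52 mm. So its perimeter = 56.52 mm. Layer 2 (z = 0.48): the r=10.5 cylinder gives a regular 8-gon of circumradius 10.5 (constant along its height) (perimeter = 2·8·10.500·sin(180°/8) = 64.29 mm); the cone at (3, 0.5) (r1=6→r2=2.5) has section circumradius 5.230 here — a regular 8-gon (perimeter = 2·8·5.230·sin(180°/8) = 32.02 mm); the cube at (-1, 0) is present — its section is the full 29×11.5 rectangle (perimeter 81.00 mm); the cylinder at (-3.5, 7.5): section is a regular 8-gon, circumradius r=8 (perimeter = 2·8·8.000·sin(180°/8) = 48.98 mm); Taking the first minus the rest: starting from the r=10.5 cylinder, the cone at (3, 0.5) lies wholly inside it (removes its full 77.37 mm² and its 32.02 mm outline becomes a hole wall); the 29×11.5 cube at (-1, 0) partially overlaps it — only the 46.83 mm² overlap (of its 333.50 mm²) is removed, clipping the outline; the r=8 cylinder at (-3.5, 7.5) partially overlaps it — only the 59.79 mm² overlap (of its 181.02 mm²) is removed, clipping the outline — boundary = 60.84 mm. So its perimeter = 60.84 mm. Layer 2 is larger (60.84 vs 56.52 mm).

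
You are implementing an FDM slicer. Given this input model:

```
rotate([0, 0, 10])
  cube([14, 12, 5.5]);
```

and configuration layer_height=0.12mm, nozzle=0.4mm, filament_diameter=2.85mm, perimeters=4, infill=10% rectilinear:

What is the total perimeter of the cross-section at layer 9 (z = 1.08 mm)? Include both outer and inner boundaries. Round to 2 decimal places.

52.00 mm

At z = 1.08 mm: the cube is present — its section is the full 14×12 rectangle (perimeter 52.00 mm); (whole slice rotated 10° about Z — lengths, areas and connectivity unchanged). Overall, the cross-section is a single solid region. Total boundary length (outer) = 52.00 mm.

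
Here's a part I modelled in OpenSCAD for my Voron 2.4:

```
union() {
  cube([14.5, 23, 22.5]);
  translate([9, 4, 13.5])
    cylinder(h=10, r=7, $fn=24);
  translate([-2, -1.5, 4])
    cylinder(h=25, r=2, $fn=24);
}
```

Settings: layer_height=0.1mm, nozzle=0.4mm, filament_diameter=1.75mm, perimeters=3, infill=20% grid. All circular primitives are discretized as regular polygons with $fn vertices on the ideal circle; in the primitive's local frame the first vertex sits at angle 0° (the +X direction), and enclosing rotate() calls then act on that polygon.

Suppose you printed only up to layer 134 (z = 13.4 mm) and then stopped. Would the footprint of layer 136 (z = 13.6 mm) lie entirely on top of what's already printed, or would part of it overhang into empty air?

Compare the two slices. At z = 13.4: the cube (footprint 14.5×23) is included at this height (area 333.50 mm²); the cylinder at (9, 4) is not intersected at this z (z outside [13.5, 23.5]); the r=2 cylinder at (-2, -1.5) gives a regular 24-gon of circumradius 2 (constant along its height) (area = (24/2)·2.000²·sin(360°/24) = 12.42 mm²); Combining (union): the 2 present regions are separate (no shared area or edge), so areas and boundary lengths simply add and each stays a separate island — area = 345.92 mm². At z = 13.6: the cube (footprint 14.5×23) is included at this height (area 333.50 mm²); the cylinder at (9, 4): section is a regular 24-gon, circumradius r=7 (area = (24/2)·7.000²·sin(360°/24) = 152.19 mm²); the cylinder at (-2, -1.5): section is a regular 24-gon, circumradius r=2 (area = (24/2)·2.000²·sin(360°/24) = 12.42 mm²); Merging all regions: the regions partially overlap — summed areas 498.11 mm² minus the doubly-counted overlap 120.07 mm² gives 378.04 mm² — area = 378.04 mm². Checking containment: at z = 13.6 the cross-section extends beyond the z = 13.4 cross-section by about 32.11 mm².

part overhangs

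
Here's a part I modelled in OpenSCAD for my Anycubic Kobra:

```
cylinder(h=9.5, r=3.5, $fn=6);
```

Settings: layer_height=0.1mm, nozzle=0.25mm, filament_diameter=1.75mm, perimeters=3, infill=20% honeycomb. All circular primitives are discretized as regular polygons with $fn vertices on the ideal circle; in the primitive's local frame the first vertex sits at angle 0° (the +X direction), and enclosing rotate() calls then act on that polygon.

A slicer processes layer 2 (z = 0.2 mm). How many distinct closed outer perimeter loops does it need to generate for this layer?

At z = 0.2 mm: the r=3.5 cylinder contributes a regular 6-gon of circumradius 3.5. The result has 1 disconnected region.

1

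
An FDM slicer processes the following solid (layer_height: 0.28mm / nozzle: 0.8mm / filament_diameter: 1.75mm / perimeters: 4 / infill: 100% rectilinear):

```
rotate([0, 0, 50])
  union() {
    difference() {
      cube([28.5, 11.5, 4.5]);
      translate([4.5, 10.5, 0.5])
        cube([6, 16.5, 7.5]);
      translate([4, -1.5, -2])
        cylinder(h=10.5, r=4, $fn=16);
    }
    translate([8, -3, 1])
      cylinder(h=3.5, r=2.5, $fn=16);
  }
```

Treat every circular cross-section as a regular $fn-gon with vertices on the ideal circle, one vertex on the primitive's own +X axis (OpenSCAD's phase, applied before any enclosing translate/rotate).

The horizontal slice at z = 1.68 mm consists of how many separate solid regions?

At z = 1.68 mm: the cube is present — its section is the full 28.5×11.5 rectangle; the cube at (4.5, 10.5) (footprint 6×16.5) is included at this height; the cylinder at (4, -1.5): section is a regular 16-gon, circumradius r=4; Subtracting the remaining from the first: starting from the 28.5×11.5 cube, the 6×16.5 cube at (4.5, 10.5) partially overlaps it — only the 6.00 mm² overlap (of its 99.00 mm²) is removed, clipping the outline; the r=4 cylinder at (4, -1.5) partially overlaps it — only the 12.94 mm² overlap (of its 48.98 mm²) is removed, clipping the outline — 1 connected region; the cylinder at (8, -3): section is a regular 16-gon, circumradius r=2.5; Merging all regions: the 2 present regions are separate (no shared area or edge), so areas and boundary lengths simply add and each stays a separate island — 2 connected regions; (whole slice rotated 50° about Z — lengths, areas and connectivity unchanged). The result has 2 disconnected regions.

2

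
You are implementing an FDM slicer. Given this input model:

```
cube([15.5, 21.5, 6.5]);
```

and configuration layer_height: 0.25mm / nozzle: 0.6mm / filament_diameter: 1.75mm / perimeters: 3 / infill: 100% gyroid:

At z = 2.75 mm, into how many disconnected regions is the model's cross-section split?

At z = 2.75 mm: the cube (footprint 15.5×21.5) is included at this height. The result has 1 disconnected region.

1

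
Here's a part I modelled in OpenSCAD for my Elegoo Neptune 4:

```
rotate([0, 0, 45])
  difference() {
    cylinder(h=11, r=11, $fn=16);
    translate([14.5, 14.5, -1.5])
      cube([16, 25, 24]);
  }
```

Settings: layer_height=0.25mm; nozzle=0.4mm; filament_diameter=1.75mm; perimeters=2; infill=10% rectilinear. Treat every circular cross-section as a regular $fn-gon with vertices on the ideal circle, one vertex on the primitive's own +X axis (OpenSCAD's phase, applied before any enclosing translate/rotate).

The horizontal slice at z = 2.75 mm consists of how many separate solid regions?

1

At z = 2.75 mm: the r=11 cylinder gives a regular 16-gon of circumradius 11 (constant along its height); the cube at (14.5, 14.5) is present — its section is the full 16×25 rectangle; After the difference (first − rest): starting from the r=11 cylinder, the 16×25 cube at (14.5, 14.5) misses the remaining region (no effect) — 1 connected region; (rotated 45° about Z; rotation is an isometry so areas/perimeters/island counts are preserved). The result has 1 disconnected region.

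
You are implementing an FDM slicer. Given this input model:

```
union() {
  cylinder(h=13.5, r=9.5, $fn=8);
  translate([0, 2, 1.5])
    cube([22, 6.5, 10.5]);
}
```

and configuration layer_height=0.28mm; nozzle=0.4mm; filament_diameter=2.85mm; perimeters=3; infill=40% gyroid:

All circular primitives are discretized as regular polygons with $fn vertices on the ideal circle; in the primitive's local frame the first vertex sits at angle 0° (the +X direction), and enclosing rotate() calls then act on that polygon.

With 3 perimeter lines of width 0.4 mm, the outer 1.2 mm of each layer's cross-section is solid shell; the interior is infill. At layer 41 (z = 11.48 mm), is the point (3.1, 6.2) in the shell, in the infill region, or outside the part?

At z = 11.48 mm: the cylinder: section is a regular 8-gon, circumradius r=9.5; the cube at (0, 2) (footprint 22×6.5) is included at this height; Merging all regions: the regions partially overlap (shared area 44.44 mm²), so overlapping operands fuse into one piece — 1 connected region. Overall, the cross-section is a single solid region. The nearest boundary edge runs (2.41, 8.50)→(22.00, 8.50); distance from the point to it = 2.30 mm. The point is inside the cross-section and 2.30 mm from the nearest boundary — more than the 1.2 mm shell width (3 × 0.4), so it's in the infill interior.

infill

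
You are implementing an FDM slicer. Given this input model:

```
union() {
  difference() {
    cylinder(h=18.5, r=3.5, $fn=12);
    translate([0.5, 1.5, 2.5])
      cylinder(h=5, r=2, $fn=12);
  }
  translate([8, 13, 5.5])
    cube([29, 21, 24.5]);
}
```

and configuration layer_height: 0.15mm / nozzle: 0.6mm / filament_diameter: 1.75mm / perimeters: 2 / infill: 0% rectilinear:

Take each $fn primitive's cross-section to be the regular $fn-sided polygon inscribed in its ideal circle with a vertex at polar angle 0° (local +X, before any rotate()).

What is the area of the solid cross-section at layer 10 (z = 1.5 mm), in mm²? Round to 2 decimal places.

36.75 mm²

At z = 1.5 mm: the r=3.5 cylinder contributes a regular 12-gon of circumradius 3.5 (area = (12/2)·3.500²·sin(360°/12) = 36.75 mm²); the cylinder at (0.5, 1.5) does not reach this height (z outside [2.5, 7.5]); Subtracting the remaining from the first: none of the subtracted shapes is present at this height, so the r=3.5 cylinder is unchanged — area = 36.75 mm²; the cube at (8, 13) does not reach this height (z outside [5.5, 30]); Taking the union: only the result so far is present, so the union is just that shape — area = 36.75 mm². Overall, the cross-section is a single solid region. Net area = 36.75 mm².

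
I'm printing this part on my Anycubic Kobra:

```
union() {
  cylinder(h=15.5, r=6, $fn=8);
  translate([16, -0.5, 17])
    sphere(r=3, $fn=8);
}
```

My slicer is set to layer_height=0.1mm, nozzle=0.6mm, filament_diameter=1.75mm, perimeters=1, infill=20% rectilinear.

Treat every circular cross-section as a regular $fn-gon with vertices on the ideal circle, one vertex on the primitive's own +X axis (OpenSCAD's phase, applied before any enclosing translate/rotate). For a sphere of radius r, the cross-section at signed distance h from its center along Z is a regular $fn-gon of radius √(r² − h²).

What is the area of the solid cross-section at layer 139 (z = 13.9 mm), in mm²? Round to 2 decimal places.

At z = 13.9 mm: the r=6 cylinder gives a regular 8-gon of circumradius 6 (constant along its height) (area = (8/2)·6.000²·sin(360°/8) = 101.82 mm²); the sphere at (16, -0.5) is not intersected at this z (|z−center|=3.100 > r=3); Taking the union: only the r=6 cylinder is present, so the union is just that shape — area = 101.82 mm². Overall, the cross-section is a single solid region. Net area = 101.82 mm².

101.82 mm²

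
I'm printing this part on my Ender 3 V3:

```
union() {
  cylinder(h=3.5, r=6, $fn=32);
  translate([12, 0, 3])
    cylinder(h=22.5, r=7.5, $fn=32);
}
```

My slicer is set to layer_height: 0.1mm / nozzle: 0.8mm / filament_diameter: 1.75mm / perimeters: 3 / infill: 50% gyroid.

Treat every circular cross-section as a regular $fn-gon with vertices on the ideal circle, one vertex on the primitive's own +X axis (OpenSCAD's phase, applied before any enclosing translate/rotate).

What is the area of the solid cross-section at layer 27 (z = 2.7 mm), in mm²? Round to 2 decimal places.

At z = 2.7 mm: the cylinder: section is a regular 32-gon, circumradius r=6 (area = (32/2)·6.000²·sin(360°/32) = 112.37 mm²); the cylinder at (12, 0) is absent (z outside [3, 25.5]); Merging all regions: only the r=6 cylinder is present, so the union is just that shape — area = 112.37 mm². Overall, the cross-section is a single solid region. Net area = 112.37 mm².

112.37 mm²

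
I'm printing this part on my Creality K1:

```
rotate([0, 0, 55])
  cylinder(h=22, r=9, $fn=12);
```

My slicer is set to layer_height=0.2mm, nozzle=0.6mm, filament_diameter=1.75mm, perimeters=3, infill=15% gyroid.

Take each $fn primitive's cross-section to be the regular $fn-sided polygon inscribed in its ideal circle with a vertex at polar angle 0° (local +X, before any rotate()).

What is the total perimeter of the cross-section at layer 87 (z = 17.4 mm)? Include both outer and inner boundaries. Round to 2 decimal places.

55.90 mm

At z = 17.4 mm: the r=9 cylinder contributes a regular 12-gon of circumradius 9 (perimeter = 2·12·9.000·sin(180°/12) = 55.90 mm); (whole slice rotated 55° about Z — lengths, areas and connectivity unchanged). Overall, the cross-section is a single solid region. Total boundary length (outer) = 55.90 mm.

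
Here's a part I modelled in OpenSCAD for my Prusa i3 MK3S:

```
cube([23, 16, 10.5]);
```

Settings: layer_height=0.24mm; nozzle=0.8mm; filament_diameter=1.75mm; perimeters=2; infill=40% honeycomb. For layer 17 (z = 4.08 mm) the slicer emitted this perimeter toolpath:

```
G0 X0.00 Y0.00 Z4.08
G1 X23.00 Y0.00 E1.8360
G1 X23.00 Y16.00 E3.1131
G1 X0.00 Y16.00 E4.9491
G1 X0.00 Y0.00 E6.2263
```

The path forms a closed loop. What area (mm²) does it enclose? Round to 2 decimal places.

Apply the shoelace formula to the sequence of (X, Y) vertices; enclosed area = 368.00 mm².

368.00 mm²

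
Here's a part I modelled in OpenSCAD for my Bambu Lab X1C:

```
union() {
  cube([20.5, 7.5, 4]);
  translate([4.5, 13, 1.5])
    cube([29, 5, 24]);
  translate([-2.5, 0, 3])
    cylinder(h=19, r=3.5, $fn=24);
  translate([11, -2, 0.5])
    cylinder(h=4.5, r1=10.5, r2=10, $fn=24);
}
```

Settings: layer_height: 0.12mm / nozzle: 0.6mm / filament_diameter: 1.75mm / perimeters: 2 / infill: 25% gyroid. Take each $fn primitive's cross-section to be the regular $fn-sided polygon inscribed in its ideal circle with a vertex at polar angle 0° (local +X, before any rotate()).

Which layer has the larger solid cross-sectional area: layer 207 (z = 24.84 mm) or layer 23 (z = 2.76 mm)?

Layer 207 (z = 24.84): the cube is not intersected at this z (z outside [0, 4]); the cube at (4.5, 13) is present — its section is the full 29×5 rectangle (area 145.00 mm²); the cylinder at (-2.5, 0) is not intersected at this z (z outside [3, 22]); the cone at (11, -2) does not reach this height (z outside [0.5, 5]); Taking the union: only the 29×5 cube at (4.5, 13) is present, so the union is just that shape — area = 145.00 mm². So its area = 145.00 mm². Layer 23 (z = 2.76): the cube is present — its section is the full 20.5×7.5 rectangle (area 153.75 mm²); the cube at (4.5, 13) (footprint 29×5) is included at this height (area 145.00 mm²); the cylinder at (-2.5, 0) does not reach this height (z outside [3, 22]); the cone at (11, -2) contributes a regular 24-gon of circumradius 10.249 (interpolated between r1=10.5 and r2=10 at t=0.502) (area = (24/2)·10.249²·sin(360°/24) = 326.24 mm²); Taking the union: the regions partially overlap — summed areas 624.99 mm² minus the doubly-counted overlap 118.73 mm² gives 506.25 mm² — area = 506.25 mm². So its area = 506.25 mm². Layer 23 is larger (506.25 vs 145.00 mm²).

layer 23 (z = 2.76 mm)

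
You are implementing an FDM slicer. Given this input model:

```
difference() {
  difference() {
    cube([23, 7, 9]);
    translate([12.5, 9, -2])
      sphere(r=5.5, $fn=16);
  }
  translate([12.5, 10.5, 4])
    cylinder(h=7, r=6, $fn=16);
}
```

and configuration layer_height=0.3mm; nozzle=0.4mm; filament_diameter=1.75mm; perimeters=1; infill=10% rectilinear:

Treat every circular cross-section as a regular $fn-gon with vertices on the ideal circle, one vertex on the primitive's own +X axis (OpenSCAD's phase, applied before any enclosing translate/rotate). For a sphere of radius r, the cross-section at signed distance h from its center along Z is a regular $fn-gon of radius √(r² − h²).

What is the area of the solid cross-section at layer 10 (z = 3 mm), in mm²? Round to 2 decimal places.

160.62 mm²

At z = 3 mm: the cube (footprint 23×7) is included at this height (area 161.00 mm²); the sphere at (12.5, 9): section is a regular 16-gon, circumradius = √(r²−h²) = √(5.5²−5²) = 2.291 (area = (16/2)·2.291²·sin(360°/16) = 16.07 mm²); Taking the first minus the rest: starting from the 23×7 cube (161.00 mm²), the r=5.5 sphere at (12.5, 9) partially overlaps it — only the 0.38 mm² overlap (of its 16.07 mm²) is removed, clipping the outline — area = 160.62 mm²; the cylinder at (12.5, 10.5) is not intersected at this z (z outside [4, 11]); After the difference (first − rest): none of the subtracted shapes is present at this height, so that combined region is unchanged — area = 160.62 mm². Overall, the cross-section is a single solid region. Net area = 160.62 mm².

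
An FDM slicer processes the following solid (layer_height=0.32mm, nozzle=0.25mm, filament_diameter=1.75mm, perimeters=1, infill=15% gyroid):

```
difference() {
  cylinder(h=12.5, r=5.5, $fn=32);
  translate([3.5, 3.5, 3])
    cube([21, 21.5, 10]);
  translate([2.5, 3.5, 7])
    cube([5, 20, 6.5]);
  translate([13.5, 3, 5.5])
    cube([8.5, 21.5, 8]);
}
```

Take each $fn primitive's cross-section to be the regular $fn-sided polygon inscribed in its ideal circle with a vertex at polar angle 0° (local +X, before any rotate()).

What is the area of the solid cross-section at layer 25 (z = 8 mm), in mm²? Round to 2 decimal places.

93.07 mm²

At z = 8 mm: the r=5.5 cylinder contributes a regular 32-gon of circumradius 5.5 (area = (32/2)·5.500²·sin(360°/32) = 94.42 mm²); the cube at (3.5, 3.5) is present — its section is the full 21×21.5 rectangle (area 451.50 mm²); the cube at (2.5, 3.5) (footprint 5×20) is included at this height (area 100.00 mm²); the cube at (13.5, 3) (footprint 8.5×21.5) is included at this height (area 182.75 mm²); Taking the first minus the rest: starting from the r=5.5 cylinder (94.42 mm²), the 21×21.5 cube at (3.5, 3.5) partially overlaps it — only the 0.28 mm² overlap (of its 451.50 mm²) is removed, clipping the outline; the 5×20 cube at (2.5, 3.5) partially overlaps it — only the 1.07 mm² overlap (of its 100.00 mm²) is removed, clipping the outline; the 8.5×21.5 cube at (13.5, 3) misses the remaining region (no effect) — area = 93.07 mm². Overall, the cross-section is a single solid region. Net area = 93.07 mm².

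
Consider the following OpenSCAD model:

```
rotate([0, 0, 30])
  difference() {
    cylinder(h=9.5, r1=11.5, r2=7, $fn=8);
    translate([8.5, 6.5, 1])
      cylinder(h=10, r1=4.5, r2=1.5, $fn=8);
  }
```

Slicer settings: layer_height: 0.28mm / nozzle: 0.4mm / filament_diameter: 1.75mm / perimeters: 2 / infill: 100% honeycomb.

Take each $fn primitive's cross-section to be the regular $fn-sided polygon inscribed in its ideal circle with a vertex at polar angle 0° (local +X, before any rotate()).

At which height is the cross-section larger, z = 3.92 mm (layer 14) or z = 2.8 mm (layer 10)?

Layer 14 (z = 3.92): the cone contributes a regular 8-gon of circumradius 9.643 (interpolated between r1=11.5 and r2=7 at t=0.413) (area = (8/2)·9.643²·sin(360°/8) = 263.02 mm²); the cone at (8.5, 6.5): at t=0.292 of its height the radius interpolates to r₁+(r₂−r₁)t = 3.624, giving a regular 8-gon of that circumradius (area = (8/2)·3.624²·sin(360°/8) = 37.15 mm²); Taking the first minus the rest: starting from the cone (263.02 mm²), the cone at (8.5, 6.5) partially overlaps it — only the 7.59 mm² overlap (of its 37.15 mm²) is removed, clipping the outline — area = 255.43 mm²; (rotated 30° about Z; rotation is an isometry so areas/perimeters/island counts are preserved). So its area = 255.43 mm². Layer 10 (z = 2.8): the cone (r1=11.5→r2=7) has section circumradius 10.174 here — a regular 8-gon (area = (8/2)·10.174²·sin(360°/8) = 292.75 mm²); the cone at (8.5, 6.5) (r1=4.5→r2=1.5) has section circumradius 3.960 here — a regular 8-gon (area = (8/2)·3.960²·sin(360°/8) = 44.35 mm²); Taking the first minus the rest: starting from the cone (292.75 mm²), the cone at (8.5, 6.5) partially overlaps it — only the 13.07 mm² overlap (of its 44.35 mm²) is removed, clipping the outline — area = 279.69 mm²; (whole slice rotated 30° about Z — lengths, areas and connectivity unchanged). So its area = 279.69 mm². Layer 10 is larger (279.69 vs 255.43 mm²).

layer 10 (z = 2.8 mm)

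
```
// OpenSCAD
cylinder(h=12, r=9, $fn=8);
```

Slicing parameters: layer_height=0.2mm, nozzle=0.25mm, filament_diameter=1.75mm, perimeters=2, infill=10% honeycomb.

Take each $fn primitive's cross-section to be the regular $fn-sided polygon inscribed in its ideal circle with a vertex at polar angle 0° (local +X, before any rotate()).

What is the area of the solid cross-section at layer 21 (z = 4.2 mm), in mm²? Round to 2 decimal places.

At z = 4.2 mm: the r=9 cylinder contributes a regular 8-gon of circumradius 9 (area = (8/2)·9.000²·sin(360°/8) = 229.10 mm²). Overall, the cross-section is a single solid region. Net area = 229.10 mm².

229.10 mm²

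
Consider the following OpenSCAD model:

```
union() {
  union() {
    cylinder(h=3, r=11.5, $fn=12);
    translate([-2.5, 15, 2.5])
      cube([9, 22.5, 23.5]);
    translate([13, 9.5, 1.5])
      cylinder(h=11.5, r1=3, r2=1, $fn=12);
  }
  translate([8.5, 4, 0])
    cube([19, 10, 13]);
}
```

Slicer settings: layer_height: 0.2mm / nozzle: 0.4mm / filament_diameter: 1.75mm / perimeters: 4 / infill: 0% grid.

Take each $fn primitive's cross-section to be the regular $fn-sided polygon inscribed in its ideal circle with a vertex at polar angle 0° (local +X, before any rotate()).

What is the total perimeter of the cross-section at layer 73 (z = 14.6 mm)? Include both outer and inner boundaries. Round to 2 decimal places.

At z = 14.6 mm: the cylinder is absent (z outside [0, 3]); the cube at (-2.5, 15) (footprint 9×22.5) is included at this height (perimeter 63.00 mm); the cone at (13, 9.5) is absent (z outside [1.5, 13]); Merging all regions: only the 9×22.5 cube at (-2.5, 15) is present, so the union is just that shape — boundary = 63.00 mm; the cube at (8.5, 4) is absent (z outside [0, 13]); Merging all regions: only that combined region is present, so the union is just that shape — boundary = 63.00 mm. Overall, the cross-section is a single solid region. Total boundary length (outer) = 63.00 mm.

63.00 mm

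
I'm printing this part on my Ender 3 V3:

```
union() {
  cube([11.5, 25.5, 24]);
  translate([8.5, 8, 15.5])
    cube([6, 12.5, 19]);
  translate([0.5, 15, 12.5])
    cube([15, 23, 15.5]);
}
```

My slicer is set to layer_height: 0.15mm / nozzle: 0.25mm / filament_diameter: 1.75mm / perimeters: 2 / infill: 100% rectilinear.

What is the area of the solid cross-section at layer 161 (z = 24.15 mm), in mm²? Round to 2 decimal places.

At z = 24.15 mm: the cube is not intersected at this z (z outside [0, 24]); the 6×12.5 cube at (8.5, 8) contributes its full rectangle (area 75.00 mm²); the cube at (0.5, 15) (footprint 15×23) is included at this height (area 345.00 mm²); Merging all regions: the regions partially overlap — summed areas 420.00 mm² minus the doubly-counted overlap 33.00 mm² gives 387.00 mm² — area = 387.00 mm². Overall, the cross-section is a single solid region. Net area = 387.00 mm².

387.00 mm²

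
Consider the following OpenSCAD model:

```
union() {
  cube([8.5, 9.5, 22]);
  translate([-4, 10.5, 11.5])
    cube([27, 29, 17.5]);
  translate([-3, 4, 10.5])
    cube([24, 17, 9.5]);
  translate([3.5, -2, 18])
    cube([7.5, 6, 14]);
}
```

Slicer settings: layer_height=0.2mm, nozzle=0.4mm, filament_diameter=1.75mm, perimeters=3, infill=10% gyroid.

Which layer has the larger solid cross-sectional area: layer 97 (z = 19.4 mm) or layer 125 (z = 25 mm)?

layer 97 (z = 19.4 mm)

Layer 97 (z = 19.4): the 8.5×9.5 cube contributes its full rectangle (area 80.75 mm²); the 27×29 cube at (-4, 10.5) contributes its full rectangle (area 783.00 mm²); the cube at (-3, 4) (footprint 24×17) is included at this height (area 408.00 mm²); the 7.5×6 cube at (3.5, -2) contributes its full rectangle (area 45.00 mm²); Combining (union): the regions partially overlap — summed areas 1316.75 mm² minus the doubly-counted overlap 318.75 mm² gives 998.00 mm² — area = 998.00 mm². So its area = 998.00 mm². Layer 125 (z = 25): the cube is not intersected at this z (z outside [0, 22]); the 27×29 cube at (-4, 10.5) contributes its full rectangle (area 783.00 mm²); the cube at (-3, 4) is not intersected at this z (z outside [10.5, 20]); the cube at (3.5, -2) is present — its section is the full 7.5×6 rectangle (area 45.00 mm²); Combining (union): the 2 present regions are separate (no shared area or edge), so areas and boundary lengths simply add and each stays a separate island — area = 828.00 mm². So its area = 828.00 mm². Layer 97 is larger (998.00 vs 828.00 mm²).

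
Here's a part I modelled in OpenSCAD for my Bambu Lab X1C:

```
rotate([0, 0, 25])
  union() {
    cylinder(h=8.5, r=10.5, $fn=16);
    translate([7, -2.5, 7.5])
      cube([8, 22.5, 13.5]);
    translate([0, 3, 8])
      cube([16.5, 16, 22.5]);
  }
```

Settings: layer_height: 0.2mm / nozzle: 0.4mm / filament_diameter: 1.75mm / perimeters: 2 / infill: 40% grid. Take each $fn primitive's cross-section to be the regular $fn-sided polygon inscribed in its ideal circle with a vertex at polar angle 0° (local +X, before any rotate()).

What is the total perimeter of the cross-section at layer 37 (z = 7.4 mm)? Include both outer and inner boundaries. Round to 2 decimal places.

At z = 7.4 mm: the r=10.5 cylinder contributes a regular 16-gon of circumradius 10.5 (perimeter = 2·16·10.500·sin(180°/16) = 65.55 mm); the cube at (7, -2.5) does not reach this height (z outside [7.5, 21]); the cube at (0, 3) is absent (z outside [8, 30.5]); Merging all regions: only the r=10.5 cylinder is present, so the union is just that shape — boundary = 65.55 mm; (rotated 25° about Z; rotation is an isometry so areas/perimeters/island counts are preserved). Overall, the cross-section is a single solid region. Total boundary length (outer) = 65.55 mm.

65.55 mm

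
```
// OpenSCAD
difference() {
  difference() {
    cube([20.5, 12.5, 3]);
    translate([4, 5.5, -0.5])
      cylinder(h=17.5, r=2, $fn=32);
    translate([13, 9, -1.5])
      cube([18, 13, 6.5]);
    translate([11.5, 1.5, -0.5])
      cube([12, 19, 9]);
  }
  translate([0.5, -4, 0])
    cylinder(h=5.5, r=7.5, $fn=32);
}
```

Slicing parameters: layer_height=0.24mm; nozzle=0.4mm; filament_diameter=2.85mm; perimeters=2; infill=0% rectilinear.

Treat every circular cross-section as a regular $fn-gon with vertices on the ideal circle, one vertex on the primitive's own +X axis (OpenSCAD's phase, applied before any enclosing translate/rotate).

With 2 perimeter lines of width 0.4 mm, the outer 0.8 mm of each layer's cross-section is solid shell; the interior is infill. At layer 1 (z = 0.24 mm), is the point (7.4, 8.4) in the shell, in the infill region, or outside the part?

infill

At z = 0.24 mm: the 20.5×12.5 cube contributes its full rectangle; the cylinder at (4, 5.5): section is a regular 32-gon, circumradius r=2; the 18×13 cube at (13, 9) contributes its full rectangle; the 12×19 cube at (11.5, 1.5) contributes its full rectangle; Taking the first minus the rest: starting from the 20.5×12.5 cube, the r=2 cylinder at (4, 5.5) lies wholly inside it (removes its full 12.49 mm² and its 12.55 mm outline becomes a hole wall); the 18×13 cube at (13, 9) partially overlaps it — only the 26.25 mm² overlap (of its 234.00 mm²) is removed, clipping the outline; the 12×19 cube at (11.5, 1.5) partially overlaps it — only the 72.75 mm² overlap (of its 228.00 mm²) is removed, clipping the outline — 1 connected region with 1 hole; the r=7.5 cylinder at (0.5, -4) contributes a regular 32-gon of circumradius 7.5; Subtracting the remaining from the first: starting from the result so far, the r=7.5 cylinder at (0.5, -4) partially overlaps it — only the 17.23 mm² overlap (of its 175.58 mm²) is removed, clipping the outline — 1 connected region with 1 hole. Overall, the cross-section is one region with 1 hole. The nearest boundary edge runs (5.66, 6.61)→(5.41, 6.91); distance from the point to it = 2.48 mm. The point is inside the cross-section and 2.48 mm from the nearest boundary — more than the 0.8 mm shell width (2 × 0.4), so it's in the infill interior.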